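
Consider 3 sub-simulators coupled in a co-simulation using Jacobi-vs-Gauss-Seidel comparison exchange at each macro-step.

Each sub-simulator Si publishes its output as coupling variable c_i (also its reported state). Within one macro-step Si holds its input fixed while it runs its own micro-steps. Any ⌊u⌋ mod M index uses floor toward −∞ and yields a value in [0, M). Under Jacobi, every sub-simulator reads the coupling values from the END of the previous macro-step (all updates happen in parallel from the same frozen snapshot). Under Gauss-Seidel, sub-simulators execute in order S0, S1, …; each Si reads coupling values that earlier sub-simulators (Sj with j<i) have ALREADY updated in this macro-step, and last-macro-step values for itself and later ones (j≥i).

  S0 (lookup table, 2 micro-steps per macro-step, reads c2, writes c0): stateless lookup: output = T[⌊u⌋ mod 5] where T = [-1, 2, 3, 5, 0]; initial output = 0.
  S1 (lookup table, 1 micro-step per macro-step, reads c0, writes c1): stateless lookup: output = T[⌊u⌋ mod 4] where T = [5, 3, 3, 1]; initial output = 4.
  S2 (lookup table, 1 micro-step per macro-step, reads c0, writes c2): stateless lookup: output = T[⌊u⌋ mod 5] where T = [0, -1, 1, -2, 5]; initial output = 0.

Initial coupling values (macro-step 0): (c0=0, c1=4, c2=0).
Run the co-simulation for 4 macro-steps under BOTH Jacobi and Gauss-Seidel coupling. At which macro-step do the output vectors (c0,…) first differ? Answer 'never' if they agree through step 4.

first divergence at macro-step: 1

[Jacobi] macro 1: S0 reads c2=0 → after 2×micro: -1; S1 reads c0=0 → after 1×micro: 5; S2 reads c0=0 → after 1×micro: 0 ⇒ (c0=-1, c1=5, c2=0)
[Jacobi] macro 2: S0 reads c2=0 → after 2×micro: -1; S1 reads c0=-1 → after 1×micro: 1; S2 reads c0=-1 → after 1×micro: 5 ⇒ (c0=-1, c1=1, c2=5)
[Jacobi] macro 3: S0 reads c2=5 → after 2×micro: -1; S1 reads c0=-1 → after 1×micro: 1; S2 reads c0=-1 → after 1×micro: 5 ⇒ (c0=-1, c1=1, c2=5)
[Jacobi] macro 4: S0 reads c2=5 → after 2×micro: -1; S1 reads c0=-1 → after 1×micro: 1; S2 reads c0=-1 → after 1×micro: 5 ⇒ (c0=-1, c1=1, c2=5)
[Gauss-Seidel] macro 1: S0 reads c2=0 → after 2×micro: -1; S1 reads c0=-1 → after 1×micro: 1; S2 reads c0=-1 → after 1×micro: 5 ⇒ (c0=-1, c1=1, c2=5)
[Gauss-Seidel] macro 2: S0 reads c2=5 → after 2×micro: -1; S1 reads c0=-1 → after 1×micro: 1; S2 reads c0=-1 → after 1×micro: 5 ⇒ (c0=-1, c1=1, c2=5)
[Gauss-Seidel] macro 3: S0 reads c2=5 → after 2×micro: -1; S1 reads c0=-1 → after 1×micro: 1; S2 reads c0=-1 → after 1×micro: 5 ⇒ (c0=-1, c1=1, c2=5)
[Gauss-Seidel] macro 4: S0 reads c2=5 → after 2×micro: -1; S1 reads c0=-1 → after 1×micro: 1; S2 reads c0=-1 → after 1×micro: 5 ⇒ (c0=-1, c1=1, c2=5)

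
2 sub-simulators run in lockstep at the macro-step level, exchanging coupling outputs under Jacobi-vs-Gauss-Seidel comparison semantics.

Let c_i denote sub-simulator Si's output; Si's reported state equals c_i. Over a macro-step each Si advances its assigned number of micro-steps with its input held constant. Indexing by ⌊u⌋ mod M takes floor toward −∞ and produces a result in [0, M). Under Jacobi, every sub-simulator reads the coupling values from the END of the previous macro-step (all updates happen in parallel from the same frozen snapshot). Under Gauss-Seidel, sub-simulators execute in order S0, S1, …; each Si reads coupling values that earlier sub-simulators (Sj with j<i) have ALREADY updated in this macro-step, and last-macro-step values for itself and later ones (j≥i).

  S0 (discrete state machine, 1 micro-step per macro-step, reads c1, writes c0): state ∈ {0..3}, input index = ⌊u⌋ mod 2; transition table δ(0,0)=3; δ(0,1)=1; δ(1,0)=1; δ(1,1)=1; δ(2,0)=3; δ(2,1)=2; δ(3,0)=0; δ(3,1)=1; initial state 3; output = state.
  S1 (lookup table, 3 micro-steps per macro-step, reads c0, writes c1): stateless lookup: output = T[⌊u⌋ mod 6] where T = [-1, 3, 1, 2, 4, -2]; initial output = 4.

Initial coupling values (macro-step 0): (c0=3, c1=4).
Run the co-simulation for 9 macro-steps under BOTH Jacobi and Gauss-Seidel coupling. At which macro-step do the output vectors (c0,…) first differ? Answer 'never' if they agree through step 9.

first divergence at macro-step: 1

[Jacobi] macro 1: S0 reads c1=4 → after 1×micro: 0; S1 reads c0=3 → after 3×micro: 2 ⇒ (c0=0, c1=2)
[Jacobi] macro 2: S0 reads c1=2 → after 1×micro: 3; S1 reads c0=0 → after 3×micro: -1 ⇒ (c0=3, c1=-1)
[Jacobi] macro 3: S0 reads c1=-1 → after 1×micro: 1; S1 reads c0=3 → after 3×micro: 2 ⇒ (c0=1, c1=2)
[Jacobi] macro 4: S0 reads c1=2 → after 1×micro: 1; S1 reads c0=1 → after 3×micro: 3 ⇒ (c0=1, c1=3)
[Jacobi] macro 5: S0 reads c1=3 → after 1×micro: 1; S1 reads c0=1 → after 3×micro: 3 ⇒ (c0=1, c1=3)
[Jacobi] macro 6: S0 reads c1=3 → after 1×micro: 1; S1 reads c0=1 → after 3×micro: 3 ⇒ (c0=1, c1=3)
[Jacobi] macro 7: S0 reads c1=3 → after 1×micro: 1; S1 reads c0=1 → after 3×micro: 3 ⇒ (c0=1, c1=3)
[Jacobi] macro 8: S0 reads c1=3 → after 1×micro: 1; S1 reads c0=1 → after 3×micro: 3 ⇒ (c0=1, c1=3)
[Jacobi] macro 9: S0 reads c1=3 → after 1×micro: 1; S1 reads c0=1 → after 3×micro: 3 ⇒ (c0=1, c1=3)
[Gauss-Seidel] macro 1: S0 reads c1=4 → after 1×micro: 0; S1 reads c0=0 → after 3×micro: -1 ⇒ (c0=0, c1=-1)
[Gauss-Seidel] macro 2: S0 reads c1=-1 → after 1×micro: 1; S1 reads c0=1 → after 3×micro: 3 ⇒ (c0=1, c1=3)
[Gauss-Seidel] macro 3: S0 reads c1=3 → after 1×micro: 1; S1 reads c0=1 → after 3×micro: 3 ⇒ (c0=1, c1=3)
[Gauss-Seidel] macro 4: S0 reads c1=3 → after 1×micro: 1; S1 reads c0=1 → after 3×micro: 3 ⇒ (c0=1, c1=3)
[Gauss-Seidel] macro 5: S0 reads c1=3 → after 1×micro: 1; S1 reads c0=1 → after 3×micro: 3 ⇒ (c0=1, c1=3)
[Gauss-Seidel] macro 6: S0 reads c1=3 → after 1×micro: 1; S1 reads c0=1 → after 3×micro: 3 ⇒ (c0=1, c1=3)
[Gauss-Seidel] macro 7: S0 reads c1=3 → after 1×micro: 1; S1 reads c0=1 → after 3×micro: 3 ⇒ (c0=1, c1=3)
[Gauss-Seidel] macro 8: S0 reads c1=3 → after 1×micro: 1; S1 reads c0=1 → after 3×micro: 3 ⇒ (c0=1, c1=3)
[Gauss-Seidel] macro 9: S0 reads c1=3 → after 1×micro: 1; S1 reads c0=1 → after 3×micro: 3 ⇒ (c0=1, c1=3)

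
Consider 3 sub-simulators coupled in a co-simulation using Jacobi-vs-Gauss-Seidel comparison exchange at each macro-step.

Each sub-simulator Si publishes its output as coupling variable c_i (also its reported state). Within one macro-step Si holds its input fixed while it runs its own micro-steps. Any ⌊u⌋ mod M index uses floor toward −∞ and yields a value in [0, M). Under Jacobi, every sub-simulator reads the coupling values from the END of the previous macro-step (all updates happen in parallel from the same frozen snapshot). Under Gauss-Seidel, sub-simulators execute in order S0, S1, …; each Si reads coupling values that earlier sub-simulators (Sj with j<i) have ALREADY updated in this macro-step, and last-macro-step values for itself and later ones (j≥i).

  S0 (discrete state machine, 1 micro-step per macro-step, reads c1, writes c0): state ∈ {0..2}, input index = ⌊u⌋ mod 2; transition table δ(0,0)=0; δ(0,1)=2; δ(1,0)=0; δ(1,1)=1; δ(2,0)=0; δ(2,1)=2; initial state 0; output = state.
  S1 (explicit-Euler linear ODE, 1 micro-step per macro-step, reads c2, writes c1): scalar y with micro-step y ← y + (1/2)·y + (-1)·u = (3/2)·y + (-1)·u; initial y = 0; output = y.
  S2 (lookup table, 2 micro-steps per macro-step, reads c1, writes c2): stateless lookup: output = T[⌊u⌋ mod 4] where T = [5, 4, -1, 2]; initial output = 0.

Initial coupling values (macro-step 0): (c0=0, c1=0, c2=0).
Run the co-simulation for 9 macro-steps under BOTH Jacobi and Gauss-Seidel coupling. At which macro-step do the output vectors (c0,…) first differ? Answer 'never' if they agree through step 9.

first divergence at macro-step: 2

[Jacobi] macro 1: S0 reads c1=0 → after 1×micro: 0; S1 reads c2=0 → after 1×micro: 0; S2 reads c1=0 → after 2×micro: 5 ⇒ (c0=0, c1=0, c2=5)
[Jacobi] macro 2: S0 reads c1=0 → after 1×micro: 0; S1 reads c2=5 → after 1×micro: -5; S2 reads c1=0 → after 2×micro: 5 ⇒ (c0=0, c1=-5, c2=5)
[Jacobi] macro 3: S0 reads c1=-5 → after 1×micro: 2; S1 reads c2=5 → after 1×micro: -25/2; S2 reads c1=-5 → after 2×micro: 2 ⇒ (c0=2, c1=-25/2, c2=2)
[Jacobi] macro 4: S0 reads c1=-25/2 → after 1×micro: 2; S1 reads c2=2 → after 1×micro: -83/4; S2 reads c1=-25/2 → after 2×micro: 2 ⇒ (c0=2, c1=-83/4, c2=2)
[Jacobi] macro 5: S0 reads c1=-83/4 → after 1×micro: 2; S1 reads c2=2 → after 1×micro: -265/8; S2 reads c1=-83/4 → after 2×micro: 2 ⇒ (c0=2, c1=-265/8, c2=2)
[Jacobi] macro 6: S0 reads c1=-265/8 → after 1×micro: 0; S1 reads c2=2 → after 1×micro: -827/16; S2 reads c1=-265/8 → after 2×micro: -1 ⇒ (c0=0, c1=-827/16, c2=-1)
[Jacobi] macro 7: S0 reads c1=-827/16 → after 1×micro: 0; S1 reads c2=-1 → after 1×micro: -2449/32; S2 reads c1=-827/16 → after 2×micro: 5 ⇒ (c0=0, c1=-2449/32, c2=5)
[Jacobi] macro 8: S0 reads c1=-2449/32 → after 1×micro: 2; S1 reads c2=5 → after 1×micro: -7667/64; S2 reads c1=-2449/32 → after 2×micro: 2 ⇒ (c0=2, c1=-7667/64, c2=2)
[Jacobi] macro 9: S0 reads c1=-7667/64 → after 1×micro: 0; S1 reads c2=2 → after 1×micro: -23257/128; S2 reads c1=-7667/64 → after 2×micro: 5 ⇒ (c0=0, c1=-23257/128, c2=5)
[Gauss-Seidel] macro 1: S0 reads c1=0 → after 1×micro: 0; S1 reads c2=0 → after 1×micro: 0; S2 reads c1=0 → after 2×micro: 5 ⇒ (c0=0, c1=0, c2=5)
[Gauss-Seidel] macro 2: S0 reads c1=0 → after 1×micro: 0; S1 reads c2=5 → after 1×micro: -5; S2 reads c1=-5 → after 2×micro: 2 ⇒ (c0=0, c1=-5, c2=2)
[Gauss-Seidel] macro 3: S0 reads c1=-5 → after 1×micro: 2; S1 reads c2=2 → after 1×micro: -19/2; S2 reads c1=-19/2 → after 2×micro: -1 ⇒ (c0=2, c1=-19/2, c2=-1)
[Gauss-Seidel] macro 4: S0 reads c1=-19/2 → after 1×micro: 0; S1 reads c2=-1 → after 1×micro: -53/4; S2 reads c1=-53/4 → after 2×micro: -1 ⇒ (c0=0, c1=-53/4, c2=-1)
[Gauss-Seidel] macro 5: S0 reads c1=-53/4 → after 1×micro: 0; S1 reads c2=-1 → after 1×micro: -151/8; S2 reads c1=-151/8 → after 2×micro: 4 ⇒ (c0=0, c1=-151/8, c2=4)
[Gauss-Seidel] macro 6: S0 reads c1=-151/8 → after 1×micro: 2; S1 reads c2=4 → after 1×micro: -517/16; S2 reads c1=-517/16 → after 2×micro: 2 ⇒ (c0=2, c1=-517/16, c2=2)
[Gauss-Seidel] macro 7: S0 reads c1=-517/16 → after 1×micro: 2; S1 reads c2=2 → after 1×micro: -1615/32; S2 reads c1=-1615/32 → after 2×micro: 4 ⇒ (c0=2, c1=-1615/32, c2=4)
[Gauss-Seidel] macro 8: S0 reads c1=-1615/32 → after 1×micro: 2; S1 reads c2=4 → after 1×micro: -5101/64; S2 reads c1=-5101/64 → after 2×micro: 5 ⇒ (c0=2, c1=-5101/64, c2=5)
[Gauss-Seidel] macro 9: S0 reads c1=-5101/64 → after 1×micro: 0; S1 reads c2=5 → after 1×micro: -15943/128; S2 reads c1=-15943/128 → after 2×micro: 2 ⇒ (c0=0, c1=-15943/128, c2=2)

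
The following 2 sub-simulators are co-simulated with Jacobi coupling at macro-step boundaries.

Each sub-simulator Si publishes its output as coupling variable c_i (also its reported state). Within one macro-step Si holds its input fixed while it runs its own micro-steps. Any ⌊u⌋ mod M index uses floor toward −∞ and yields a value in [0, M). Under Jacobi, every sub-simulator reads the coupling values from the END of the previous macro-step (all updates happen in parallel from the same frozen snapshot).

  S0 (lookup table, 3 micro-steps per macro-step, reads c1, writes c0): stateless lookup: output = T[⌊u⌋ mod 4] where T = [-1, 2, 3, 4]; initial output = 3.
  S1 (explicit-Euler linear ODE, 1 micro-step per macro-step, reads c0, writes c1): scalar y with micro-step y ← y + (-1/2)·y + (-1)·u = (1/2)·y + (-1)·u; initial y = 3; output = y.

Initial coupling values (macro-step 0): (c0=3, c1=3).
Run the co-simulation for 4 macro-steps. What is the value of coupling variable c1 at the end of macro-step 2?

c1 at macro-step 2 = -19/4

macro 1: S0 reads c1=3 → after 3×micro: 4; S1 reads c0=3 → after 1×micro: -3/2 ⇒ (c0=4, c1=-3/2)
macro 2: S0 reads c1=-3/2 → after 3×micro: 3; S1 reads c0=4 → after 1×micro: -19/4 ⇒ (c0=3, c1=-19/4)
macro 3: S0 reads c1=-19/4 → after 3×micro: 4; S1 reads c0=3 → after 1×micro: -43/8 ⇒ (c0=4, c1=-43/8)
macro 4: S0 reads c1=-43/8 → after 3×micro: 3; S1 reads c0=4 → after 1×micro: -107/16 ⇒ (c0=3, c1=-107/16)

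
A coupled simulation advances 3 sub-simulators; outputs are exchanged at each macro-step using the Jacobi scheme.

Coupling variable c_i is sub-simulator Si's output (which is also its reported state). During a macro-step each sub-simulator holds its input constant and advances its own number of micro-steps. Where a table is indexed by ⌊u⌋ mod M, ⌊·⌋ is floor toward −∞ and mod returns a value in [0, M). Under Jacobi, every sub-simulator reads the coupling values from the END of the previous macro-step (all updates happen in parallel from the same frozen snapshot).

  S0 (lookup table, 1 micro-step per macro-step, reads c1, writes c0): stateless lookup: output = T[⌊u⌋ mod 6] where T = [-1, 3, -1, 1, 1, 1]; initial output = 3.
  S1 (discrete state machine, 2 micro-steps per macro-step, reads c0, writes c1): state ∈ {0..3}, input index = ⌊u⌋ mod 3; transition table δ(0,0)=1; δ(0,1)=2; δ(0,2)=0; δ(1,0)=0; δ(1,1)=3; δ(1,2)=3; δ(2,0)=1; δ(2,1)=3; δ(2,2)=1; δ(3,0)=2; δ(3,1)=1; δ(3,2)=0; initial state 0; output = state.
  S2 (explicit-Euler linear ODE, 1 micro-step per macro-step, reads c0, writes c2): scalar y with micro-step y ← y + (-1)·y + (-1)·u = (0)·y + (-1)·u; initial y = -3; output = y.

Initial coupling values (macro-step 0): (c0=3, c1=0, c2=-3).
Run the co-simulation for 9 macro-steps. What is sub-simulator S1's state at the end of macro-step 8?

macro 1: S0 reads c1=0 → after 1×micro: -1; S1 reads c0=3 → after 2×micro: 0; S2 reads c0=3 → after 1×micro: -3 ⇒ (c0=-1, c1=0, c2=-3)
macro 2: S0 reads c1=0 → after 1×micro: -1; S1 reads c0=-1 → after 2×micro: 0; S2 reads c0=-1 → after 1×micro: 1 ⇒ (c0=-1, c1=0, c2=1)
macro 3: S0 reads c1=0 → after 1×micro: -1; S1 reads c0=-1 → after 2×micro: 0; S2 reads c0=-1 → after 1×micro: 1 ⇒ (c0=-1, c1=0, c2=1)
macro 4: S0 reads c1=0 → after 1×micro: -1; S1 reads c0=-1 → after 2×micro: 0; S2 reads c0=-1 → after 1×micro: 1 ⇒ (c0=-1, c1=0, c2=1)
macro 5: S0 reads c1=0 → after 1×micro: -1; S1 reads c0=-1 → after 2×micro: 0; S2 reads c0=-1 → after 1×micro: 1 ⇒ (c0=-1, c1=0, c2=1)
macro 6: S0 reads c1=0 → after 1×micro: -1; S1 reads c0=-1 → after 2×micro: 0; S2 reads c0=-1 → after 1×micro: 1 ⇒ (c0=-1, c1=0, c2=1)
macro 7: S0 reads c1=0 → after 1×micro: -1; S1 reads c0=-1 → after 2×micro: 0; S2 reads c0=-1 → after 1×micro: 1 ⇒ (c0=-1, c1=0, c2=1)
macro 8: S0 reads c1=0 → after 1×micro: -1; S1 reads c0=-1 → after 2×micro: 0; S2 reads c0=-1 → after 1×micro: 1 ⇒ (c0=-1, c1=0, c2=1)
macro 9: S0 reads c1=0 → after 1×micro: -1; S1 reads c0=-1 → after 2×micro: 0; S2 reads c0=-1 → after 1×micro: 1 ⇒ (c0=-1, c1=0, c2=1)

S1 state at macro-step 8 = 0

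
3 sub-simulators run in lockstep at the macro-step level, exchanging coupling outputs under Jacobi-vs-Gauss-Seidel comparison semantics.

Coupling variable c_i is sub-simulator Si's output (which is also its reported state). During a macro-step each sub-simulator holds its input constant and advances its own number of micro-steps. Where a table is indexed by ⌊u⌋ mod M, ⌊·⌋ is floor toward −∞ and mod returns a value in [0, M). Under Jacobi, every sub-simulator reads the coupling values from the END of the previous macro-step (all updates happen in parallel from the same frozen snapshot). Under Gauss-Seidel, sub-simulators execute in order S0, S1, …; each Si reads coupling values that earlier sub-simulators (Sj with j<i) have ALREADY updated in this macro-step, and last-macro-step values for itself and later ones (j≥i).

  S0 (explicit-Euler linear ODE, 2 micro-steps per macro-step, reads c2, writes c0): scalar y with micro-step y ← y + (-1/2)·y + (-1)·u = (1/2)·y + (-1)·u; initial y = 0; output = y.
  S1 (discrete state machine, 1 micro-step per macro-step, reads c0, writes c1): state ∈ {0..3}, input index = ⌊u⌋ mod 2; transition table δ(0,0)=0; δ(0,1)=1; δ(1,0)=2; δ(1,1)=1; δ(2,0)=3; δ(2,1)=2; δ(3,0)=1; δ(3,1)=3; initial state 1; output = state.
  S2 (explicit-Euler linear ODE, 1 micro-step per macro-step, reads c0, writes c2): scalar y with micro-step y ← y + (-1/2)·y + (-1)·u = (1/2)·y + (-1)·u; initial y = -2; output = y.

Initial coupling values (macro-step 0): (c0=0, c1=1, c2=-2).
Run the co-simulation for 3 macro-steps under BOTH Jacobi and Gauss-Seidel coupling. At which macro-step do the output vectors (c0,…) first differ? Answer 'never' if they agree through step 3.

first divergence at macro-step: 1

[Jacobi] macro 1: S0 reads c2=-2 → after 2×micro: 3; S1 reads c0=0 → after 1×micro: 2; S2 reads c0=0 → after 1×micro: -1 ⇒ (c0=3, c1=2, c2=-1)
[Jacobi] macro 2: S0 reads c2=-1 → after 2×micro: 9/4; S1 reads c0=3 → after 1×micro: 2; S2 reads c0=3 → after 1×micro: -7/2 ⇒ (c0=9/4, c1=2, c2=-7/2)
[Jacobi] macro 3: S0 reads c2=-7/2 → after 2×micro: 93/16; S1 reads c0=9/4 → after 1×micro: 3; S2 reads c0=9/4 → after 1×micro: -4 ⇒ (c0=93/16, c1=3, c2=-4)
[Gauss-Seidel] macro 1: S0 reads c2=-2 → after 2×micro: 3; S1 reads c0=3 → after 1×micro: 1; S2 reads c0=3 → after 1×micro: -4 ⇒ (c0=3, c1=1, c2=-4)
[Gauss-Seidel] macro 2: S0 reads c2=-4 → after 2×micro: 27/4; S1 reads c0=27/4 → after 1×micro: 2; S2 reads c0=27/4 → after 1×micro: -35/4 ⇒ (c0=27/4, c1=2, c2=-35/4)
[Gauss-Seidel] macro 3: S0 reads c2=-35/4 → after 2×micro: 237/16; S1 reads c0=237/16 → after 1×micro: 3; S2 reads c0=237/16 → after 1×micro: -307/16 ⇒ (c0=237/16, c1=3, c2=-307/16)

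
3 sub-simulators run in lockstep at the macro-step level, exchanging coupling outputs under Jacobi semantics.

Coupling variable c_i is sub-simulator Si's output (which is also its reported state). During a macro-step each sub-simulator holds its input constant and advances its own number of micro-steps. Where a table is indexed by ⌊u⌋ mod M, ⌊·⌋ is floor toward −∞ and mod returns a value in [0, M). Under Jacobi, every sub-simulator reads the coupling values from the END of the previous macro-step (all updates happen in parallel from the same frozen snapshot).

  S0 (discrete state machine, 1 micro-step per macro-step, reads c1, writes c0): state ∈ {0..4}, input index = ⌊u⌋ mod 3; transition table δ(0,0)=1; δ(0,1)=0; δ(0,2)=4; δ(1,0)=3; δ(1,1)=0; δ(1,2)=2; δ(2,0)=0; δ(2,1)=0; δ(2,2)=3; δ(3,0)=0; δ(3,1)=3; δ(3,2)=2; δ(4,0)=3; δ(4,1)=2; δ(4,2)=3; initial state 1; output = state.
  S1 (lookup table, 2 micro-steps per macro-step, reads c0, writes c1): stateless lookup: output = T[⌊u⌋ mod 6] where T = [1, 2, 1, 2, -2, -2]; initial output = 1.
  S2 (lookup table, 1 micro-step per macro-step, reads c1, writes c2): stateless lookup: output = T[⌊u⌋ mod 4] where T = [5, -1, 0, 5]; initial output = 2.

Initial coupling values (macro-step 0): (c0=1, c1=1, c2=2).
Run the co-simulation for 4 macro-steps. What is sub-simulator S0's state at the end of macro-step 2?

S0 state at macro-step 2 = 4

macro 1: S0 reads c1=1 → after 1×micro: 0; S1 reads c0=1 → after 2×micro: 2; S2 reads c1=1 → after 1×micro: -1 ⇒ (c0=0, c1=2, c2=-1)
macro 2: S0 reads c1=2 → after 1×micro: 4; S1 reads c0=0 → after 2×micro: 1; S2 reads c1=2 → after 1×micro: 0 ⇒ (c0=4, c1=1, c2=0)
macro 3: S0 reads c1=1 → after 1×micro: 2; S1 reads c0=4 → after 2×micro: -2; S2 reads c1=1 → after 1×micro: -1 ⇒ (c0=2, c1=-2, c2=-1)
macro 4: S0 reads c1=-2 → after 1×micro: 0; S1 reads c0=2 → after 2×micro: 1; S2 reads c1=-2 → after 1×micro: 0 ⇒ (c0=0, c1=1, c2=0)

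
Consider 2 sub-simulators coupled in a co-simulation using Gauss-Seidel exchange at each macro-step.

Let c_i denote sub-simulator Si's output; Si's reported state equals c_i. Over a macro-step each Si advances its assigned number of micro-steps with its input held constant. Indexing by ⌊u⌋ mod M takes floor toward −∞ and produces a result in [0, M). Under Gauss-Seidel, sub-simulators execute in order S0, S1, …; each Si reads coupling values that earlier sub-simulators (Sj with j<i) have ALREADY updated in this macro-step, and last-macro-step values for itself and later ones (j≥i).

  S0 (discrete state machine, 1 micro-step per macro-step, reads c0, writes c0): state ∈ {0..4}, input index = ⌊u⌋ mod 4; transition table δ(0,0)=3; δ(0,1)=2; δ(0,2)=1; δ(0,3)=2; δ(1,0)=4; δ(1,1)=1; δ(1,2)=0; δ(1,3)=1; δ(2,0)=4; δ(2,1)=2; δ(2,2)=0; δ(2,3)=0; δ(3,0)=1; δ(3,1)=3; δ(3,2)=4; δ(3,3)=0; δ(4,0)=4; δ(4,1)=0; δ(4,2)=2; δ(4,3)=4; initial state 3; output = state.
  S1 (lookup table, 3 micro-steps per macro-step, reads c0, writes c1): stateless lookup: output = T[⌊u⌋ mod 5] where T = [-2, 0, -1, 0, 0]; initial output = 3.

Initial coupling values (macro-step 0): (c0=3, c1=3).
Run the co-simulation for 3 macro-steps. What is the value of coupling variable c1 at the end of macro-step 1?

c1 at macro-step 1 = -2

macro 1: S0 reads c0=3 → after 1×micro: 0; S1 reads c0=0 → after 3×micro: -2 ⇒ (c0=0, c1=-2)
macro 2: S0 reads c0=0 → after 1×micro: 3; S1 reads c0=3 → after 3×micro: 0 ⇒ (c0=3, c1=0)
macro 3: S0 reads c0=3 → after 1×micro: 0; S1 reads c0=0 → after 3×micro: -2 ⇒ (c0=0, c1=-2)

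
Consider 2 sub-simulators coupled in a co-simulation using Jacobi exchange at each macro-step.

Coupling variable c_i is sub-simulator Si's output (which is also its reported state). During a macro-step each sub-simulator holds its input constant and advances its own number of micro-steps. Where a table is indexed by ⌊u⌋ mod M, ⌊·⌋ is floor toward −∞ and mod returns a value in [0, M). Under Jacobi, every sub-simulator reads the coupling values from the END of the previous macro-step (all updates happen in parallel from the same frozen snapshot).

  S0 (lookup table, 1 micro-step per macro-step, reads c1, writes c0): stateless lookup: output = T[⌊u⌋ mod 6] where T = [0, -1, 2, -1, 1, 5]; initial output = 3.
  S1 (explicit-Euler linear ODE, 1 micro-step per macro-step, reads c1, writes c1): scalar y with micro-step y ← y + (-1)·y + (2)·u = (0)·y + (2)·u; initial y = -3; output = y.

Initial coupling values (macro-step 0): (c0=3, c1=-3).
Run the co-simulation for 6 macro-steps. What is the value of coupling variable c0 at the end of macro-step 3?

macro 1: S0 reads c1=-3 → after 1×micro: -1; S1 reads c1=-3 → after 1×micro: -6 ⇒ (c0=-1, c1=-6)
macro 2: S0 reads c1=-6 → after 1×micro: 0; S1 reads c1=-6 → after 1×micro: -12 ⇒ (c0=0, c1=-12)
macro 3: S0 reads c1=-12 → after 1×micro: 0; S1 reads c1=-12 → after 1×micro: -24 ⇒ (c0=0, c1=-24)
macro 4: S0 reads c1=-24 → after 1×micro: 0; S1 reads c1=-24 → after 1×micro: -48 ⇒ (c0=0, c1=-48)
macro 5: S0 reads c1=-48 → after 1×micro: 0; S1 reads c1=-48 → after 1×micro: -96 ⇒ (c0=0, c1=-96)
macro 6: S0 reads c1=-96 → after 1×micro: 0; S1 reads c1=-96 → after 1×micro: -192 ⇒ (c0=0, c1=-192)

c0 at macro-step 3 = 0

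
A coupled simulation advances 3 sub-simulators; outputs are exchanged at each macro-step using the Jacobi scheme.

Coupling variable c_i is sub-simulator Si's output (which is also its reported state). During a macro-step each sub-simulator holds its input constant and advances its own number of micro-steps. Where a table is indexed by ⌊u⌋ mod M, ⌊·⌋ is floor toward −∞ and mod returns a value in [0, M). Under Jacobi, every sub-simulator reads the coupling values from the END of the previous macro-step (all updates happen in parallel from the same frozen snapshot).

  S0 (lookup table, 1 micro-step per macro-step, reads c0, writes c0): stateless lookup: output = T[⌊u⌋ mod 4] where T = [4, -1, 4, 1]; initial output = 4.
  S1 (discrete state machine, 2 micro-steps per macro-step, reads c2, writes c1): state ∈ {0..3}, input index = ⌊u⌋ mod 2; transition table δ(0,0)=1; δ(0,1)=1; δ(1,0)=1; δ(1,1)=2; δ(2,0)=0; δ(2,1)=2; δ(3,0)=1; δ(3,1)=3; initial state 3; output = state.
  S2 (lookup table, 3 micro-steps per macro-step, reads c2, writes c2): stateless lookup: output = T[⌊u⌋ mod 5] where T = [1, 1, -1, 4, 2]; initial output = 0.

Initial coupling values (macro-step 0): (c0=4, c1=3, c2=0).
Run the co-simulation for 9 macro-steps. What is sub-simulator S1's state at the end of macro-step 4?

macro 1: S0 reads c0=4 → after 1×micro: 4; S1 reads c2=0 → after 2×micro: 1; S2 reads c2=0 → after 3×micro: 1 ⇒ (c0=4, c1=1, c2=1)
macro 2: S0 reads c0=4 → after 1×micro: 4; S1 reads c2=1 → after 2×micro: 2; S2 reads c2=1 → after 3×micro: 1 ⇒ (c0=4, c1=2, c2=1)
macro 3: S0 reads c0=4 → after 1×micro: 4; S1 reads c2=1 → after 2×micro: 2; S2 reads c2=1 → after 3×micro: 1 ⇒ (c0=4, c1=2, c2=1)
macro 4: S0 reads c0=4 → after 1×micro: 4; S1 reads c2=1 → after 2×micro: 2; S2 reads c2=1 → after 3×micro: 1 ⇒ (c0=4, c1=2, c2=1)
macro 5: S0 reads c0=4 → after 1×micro: 4; S1 reads c2=1 → after 2×micro: 2; S2 reads c2=1 → after 3×micro: 1 ⇒ (c0=4, c1=2, c2=1)
macro 6: S0 reads c0=4 → after 1×micro: 4; S1 reads c2=1 → after 2×micro: 2; S2 reads c2=1 → after 3×micro: 1 ⇒ (c0=4, c1=2, c2=1)
macro 7: S0 reads c0=4 → after 1×micro: 4; S1 reads c2=1 → after 2×micro: 2; S2 reads c2=1 → after 3×micro: 1 ⇒ (c0=4, c1=2, c2=1)
macro 8: S0 reads c0=4 → after 1×micro: 4; S1 reads c2=1 → after 2×micro: 2; S2 reads c2=1 → after 3×micro: 1 ⇒ (c0=4, c1=2, c2=1)
macro 9: S0 reads c0=4 → after 1×micro: 4; S1 reads c2=1 → after 2×micro: 2; S2 reads c2=1 → after 3×micro: 1 ⇒ (c0=4, c1=2, c2=1)

S1 state at macro-step 4 = 2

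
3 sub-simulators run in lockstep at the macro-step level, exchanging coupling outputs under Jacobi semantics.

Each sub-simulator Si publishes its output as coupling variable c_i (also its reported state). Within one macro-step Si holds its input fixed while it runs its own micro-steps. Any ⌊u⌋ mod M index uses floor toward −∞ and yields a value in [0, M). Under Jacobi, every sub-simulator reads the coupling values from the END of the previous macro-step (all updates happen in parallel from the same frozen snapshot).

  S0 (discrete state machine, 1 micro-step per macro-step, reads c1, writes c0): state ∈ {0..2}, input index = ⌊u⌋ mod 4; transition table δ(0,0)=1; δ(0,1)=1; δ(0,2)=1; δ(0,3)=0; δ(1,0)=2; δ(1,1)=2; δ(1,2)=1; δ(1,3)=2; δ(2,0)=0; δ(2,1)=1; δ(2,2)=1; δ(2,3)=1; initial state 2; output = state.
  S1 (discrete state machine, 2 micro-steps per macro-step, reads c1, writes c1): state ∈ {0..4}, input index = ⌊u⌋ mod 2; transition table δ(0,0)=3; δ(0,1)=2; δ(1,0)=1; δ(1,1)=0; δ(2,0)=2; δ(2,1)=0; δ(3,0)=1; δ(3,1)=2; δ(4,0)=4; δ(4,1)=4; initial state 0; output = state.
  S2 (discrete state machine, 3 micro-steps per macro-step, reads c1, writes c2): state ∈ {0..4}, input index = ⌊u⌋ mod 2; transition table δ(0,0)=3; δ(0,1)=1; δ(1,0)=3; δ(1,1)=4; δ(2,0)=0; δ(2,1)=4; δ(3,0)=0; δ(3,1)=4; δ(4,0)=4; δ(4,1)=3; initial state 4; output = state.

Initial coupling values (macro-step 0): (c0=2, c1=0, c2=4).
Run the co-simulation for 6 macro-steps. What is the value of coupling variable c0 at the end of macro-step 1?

macro 1: S0 reads c1=0 → after 1×micro: 0; S1 reads c1=0 → after 2×micro: 1; S2 reads c1=0 → after 3×micro: 4 ⇒ (c0=0, c1=1, c2=4)
macro 2: S0 reads c1=1 → after 1×micro: 1; S1 reads c1=1 → after 2×micro: 2; S2 reads c1=1 → after 3×micro: 3 ⇒ (c0=1, c1=2, c2=3)
macro 3: S0 reads c1=2 → after 1×micro: 1; S1 reads c1=2 → after 2×micro: 2; S2 reads c1=2 → after 3×micro: 0 ⇒ (c0=1, c1=2, c2=0)
macro 4: S0 reads c1=2 → after 1×micro: 1; S1 reads c1=2 → after 2×micro: 2; S2 reads c1=2 → after 3×micro: 3 ⇒ (c0=1, c1=2, c2=3)
macro 5: S0 reads c1=2 → after 1×micro: 1; S1 reads c1=2 → after 2×micro: 2; S2 reads c1=2 → after 3×micro: 0 ⇒ (c0=1, c1=2, c2=0)
macro 6: S0 reads c1=2 → after 1×micro: 1; S1 reads c1=2 → after 2×micro: 2; S2 reads c1=2 → after 3×micro: 3 ⇒ (c0=1, c1=2, c2=3)

c0 at macro-step 1 = 0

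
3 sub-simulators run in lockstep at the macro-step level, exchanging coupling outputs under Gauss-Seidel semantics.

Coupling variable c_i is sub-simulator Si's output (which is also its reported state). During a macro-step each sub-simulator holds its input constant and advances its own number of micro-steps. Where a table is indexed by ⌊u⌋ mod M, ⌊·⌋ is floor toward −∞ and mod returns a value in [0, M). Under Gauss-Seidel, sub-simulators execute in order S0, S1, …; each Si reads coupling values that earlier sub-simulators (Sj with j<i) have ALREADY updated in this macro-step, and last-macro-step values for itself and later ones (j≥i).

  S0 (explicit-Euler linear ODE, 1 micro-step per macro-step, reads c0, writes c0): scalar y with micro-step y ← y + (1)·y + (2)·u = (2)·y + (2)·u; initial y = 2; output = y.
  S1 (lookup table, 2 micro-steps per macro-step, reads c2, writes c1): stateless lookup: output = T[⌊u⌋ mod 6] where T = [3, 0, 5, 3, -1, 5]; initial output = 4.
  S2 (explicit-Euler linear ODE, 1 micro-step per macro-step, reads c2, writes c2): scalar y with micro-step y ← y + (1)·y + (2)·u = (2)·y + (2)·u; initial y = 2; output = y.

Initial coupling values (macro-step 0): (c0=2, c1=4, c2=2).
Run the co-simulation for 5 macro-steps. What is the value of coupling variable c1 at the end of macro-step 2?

c1 at macro-step 2 = 5

macro 1: S0 reads c0=2 → after 1×micro: 8; S1 reads c2=2 → after 2×micro: 5; S2 reads c2=2 → after 1×micro: 8 ⇒ (c0=8, c1=5, c2=8)
macro 2: S0 reads c0=8 → after 1×micro: 32; S1 reads c2=8 → after 2×micro: 5; S2 reads c2=8 → after 1×micro: 32 ⇒ (c0=32, c1=5, c2=32)
macro 3: S0 reads c0=32 → after 1×micro: 128; S1 reads c2=32 → after 2×micro: 5; S2 reads c2=32 → after 1×micro: 128 ⇒ (c0=128, c1=5, c2=128)
macro 4: S0 reads c0=128 → after 1×micro: 512; S1 reads c2=128 → after 2×micro: 5; S2 reads c2=128 → after 1×micro: 512 ⇒ (c0=512, c1=5, c2=512)
macro 5: S0 reads c0=512 → after 1×micro: 2048; S1 reads c2=512 → after 2×micro: 5; S2 reads c2=512 → after 1×micro: 2048 ⇒ (c0=2048, c1=5, c2=2048)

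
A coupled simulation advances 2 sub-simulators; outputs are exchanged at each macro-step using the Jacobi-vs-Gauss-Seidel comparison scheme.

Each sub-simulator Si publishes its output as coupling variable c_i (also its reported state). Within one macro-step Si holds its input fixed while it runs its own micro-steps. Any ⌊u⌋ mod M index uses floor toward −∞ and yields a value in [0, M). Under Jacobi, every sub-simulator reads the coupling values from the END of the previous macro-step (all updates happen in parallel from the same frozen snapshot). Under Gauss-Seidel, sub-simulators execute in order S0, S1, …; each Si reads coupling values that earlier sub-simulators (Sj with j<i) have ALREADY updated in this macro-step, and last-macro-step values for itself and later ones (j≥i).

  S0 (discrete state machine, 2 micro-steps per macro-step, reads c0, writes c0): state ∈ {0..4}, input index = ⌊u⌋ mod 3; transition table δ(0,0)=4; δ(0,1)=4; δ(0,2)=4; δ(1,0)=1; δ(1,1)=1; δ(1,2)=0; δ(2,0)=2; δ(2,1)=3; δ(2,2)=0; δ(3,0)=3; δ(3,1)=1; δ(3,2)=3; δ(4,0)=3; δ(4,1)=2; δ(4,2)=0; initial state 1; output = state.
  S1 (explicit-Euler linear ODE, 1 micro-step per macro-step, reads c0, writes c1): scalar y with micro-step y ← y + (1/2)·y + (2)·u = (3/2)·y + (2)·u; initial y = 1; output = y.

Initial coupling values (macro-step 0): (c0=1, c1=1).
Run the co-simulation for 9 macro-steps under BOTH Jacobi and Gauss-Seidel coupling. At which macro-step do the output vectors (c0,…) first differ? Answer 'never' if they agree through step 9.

first divergence at macro-step: never

[Jacobi] macro 1: S0 reads c0=1 → after 2×micro: 1; S1 reads c0=1 → after 1×micro: 7/2 ⇒ (c0=1, c1=7/2)
[Jacobi] macro 2: S0 reads c0=1 → after 2×micro: 1; S1 reads c0=1 → after 1×micro: 29/4 ⇒ (c0=1, c1=29/4)
[Jacobi] macro 3: S0 reads c0=1 → after 2×micro: 1; S1 reads c0=1 → after 1×micro: 103/8 ⇒ (c0=1, c1=103/8)
[Jacobi] macro 4: S0 reads c0=1 → after 2×micro: 1; S1 reads c0=1 → after 1×micro: 341/16 ⇒ (c0=1, c1=341/16)
[Jacobi] macro 5: S0 reads c0=1 → after 2×micro: 1; S1 reads c0=1 → after 1×micro: 1087/32 ⇒ (c0=1, c1=1087/32)
[Jacobi] macro 6: S0 reads c0=1 → after 2×micro: 1; S1 reads c0=1 → after 1×micro: 3389/64 ⇒ (c0=1, c1=3389/64)
[Jacobi] macro 7: S0 reads c0=1 → after 2×micro: 1; S1 reads c0=1 → after 1×micro: 10423/128 ⇒ (c0=1, c1=10423/128)
[Jacobi] macro 8: S0 reads c0=1 → after 2×micro: 1; S1 reads c0=1 → after 1×micro: 31781/256 ⇒ (c0=1, c1=31781/256)
[Jacobi] macro 9: S0 reads c0=1 → after 2×micro: 1; S1 reads c0=1 → after 1×micro: 96367/512 ⇒ (c0=1, c1=96367/512)
[Gauss-Seidel] macro 1: S0 reads c0=1 → after 2×micro: 1; S1 reads c0=1 → after 1×micro: 7/2 ⇒ (c0=1, c1=7/2)
[Gauss-Seidel] macro 2: S0 reads c0=1 → after 2×micro: 1; S1 reads c0=1 → after 1×micro: 29/4 ⇒ (c0=1, c1=29/4)
[Gauss-Seidel] macro 3: S0 reads c0=1 → after 2×micro: 1; S1 reads c0=1 → after 1×micro: 103/8 ⇒ (c0=1, c1=103/8)
[Gauss-Seidel] macro 4: S0 reads c0=1 → after 2×micro: 1; S1 reads c0=1 → after 1×micro: 341/16 ⇒ (c0=1, c1=341/16)
[Gauss-Seidel] macro 5: S0 reads c0=1 → after 2×micro: 1; S1 reads c0=1 → after 1×micro: 1087/32 ⇒ (c0=1, c1=1087/32)
[Gauss-Seidel] macro 6: S0 reads c0=1 → after 2×micro: 1; S1 reads c0=1 → after 1×micro: 3389/64 ⇒ (c0=1, c1=3389/64)
[Gauss-Seidel] macro 7: S0 reads c0=1 → after 2×micro: 1; S1 reads c0=1 → after 1×micro: 10423/128 ⇒ (c0=1, c1=10423/128)
[Gauss-Seidel] macro 8: S0 reads c0=1 → after 2×micro: 1; S1 reads c0=1 → after 1×micro: 31781/256 ⇒ (c0=1, c1=31781/256)
[Gauss-Seidel] macro 9: S0 reads c0=1 → after 2×micro: 1; S1 reads c0=1 → after 1×micro: 96367/512 ⇒ (c0=1, c1=96367/512)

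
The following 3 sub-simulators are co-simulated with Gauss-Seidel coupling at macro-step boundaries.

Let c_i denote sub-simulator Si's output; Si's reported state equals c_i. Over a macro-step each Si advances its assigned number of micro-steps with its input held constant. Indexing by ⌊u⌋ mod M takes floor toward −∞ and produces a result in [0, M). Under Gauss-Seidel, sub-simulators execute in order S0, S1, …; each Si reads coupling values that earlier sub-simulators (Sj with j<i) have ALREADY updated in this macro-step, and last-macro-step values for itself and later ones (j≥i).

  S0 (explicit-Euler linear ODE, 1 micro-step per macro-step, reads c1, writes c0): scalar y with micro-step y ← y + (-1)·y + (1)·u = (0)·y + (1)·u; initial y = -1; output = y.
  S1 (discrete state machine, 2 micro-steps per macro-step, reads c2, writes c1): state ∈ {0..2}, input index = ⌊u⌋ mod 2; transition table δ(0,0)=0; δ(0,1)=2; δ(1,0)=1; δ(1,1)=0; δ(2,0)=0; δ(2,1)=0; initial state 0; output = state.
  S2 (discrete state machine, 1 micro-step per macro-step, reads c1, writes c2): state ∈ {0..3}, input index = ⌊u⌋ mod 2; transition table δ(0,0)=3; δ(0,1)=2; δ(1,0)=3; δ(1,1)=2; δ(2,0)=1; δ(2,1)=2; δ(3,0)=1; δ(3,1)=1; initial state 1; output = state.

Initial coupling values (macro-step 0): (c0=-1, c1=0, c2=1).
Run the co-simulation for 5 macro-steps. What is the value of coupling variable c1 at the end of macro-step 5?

c1 at macro-step 5 = 0

macro 1: S0 reads c1=0 → after 1×micro: 0; S1 reads c2=1 → after 2×micro: 0; S2 reads c1=0 → after 1×micro: 3 ⇒ (c0=0, c1=0, c2=3)
macro 2: S0 reads c1=0 → after 1×micro: 0; S1 reads c2=3 → after 2×micro: 0; S2 reads c1=0 → after 1×micro: 1 ⇒ (c0=0, c1=0, c2=1)
macro 3: S0 reads c1=0 → after 1×micro: 0; S1 reads c2=1 → after 2×micro: 0; S2 reads c1=0 → after 1×micro: 3 ⇒ (c0=0, c1=0, c2=3)
macro 4: S0 reads c1=0 → after 1×micro: 0; S1 reads c2=3 → after 2×micro: 0; S2 reads c1=0 → after 1×micro: 1 ⇒ (c0=0, c1=0, c2=1)
macro 5: S0 reads c1=0 → after 1×micro: 0; S1 reads c2=1 → after 2×micro: 0; S2 reads c1=0 → after 1×micro: 3 ⇒ (c0=0, c1=0, c2=3)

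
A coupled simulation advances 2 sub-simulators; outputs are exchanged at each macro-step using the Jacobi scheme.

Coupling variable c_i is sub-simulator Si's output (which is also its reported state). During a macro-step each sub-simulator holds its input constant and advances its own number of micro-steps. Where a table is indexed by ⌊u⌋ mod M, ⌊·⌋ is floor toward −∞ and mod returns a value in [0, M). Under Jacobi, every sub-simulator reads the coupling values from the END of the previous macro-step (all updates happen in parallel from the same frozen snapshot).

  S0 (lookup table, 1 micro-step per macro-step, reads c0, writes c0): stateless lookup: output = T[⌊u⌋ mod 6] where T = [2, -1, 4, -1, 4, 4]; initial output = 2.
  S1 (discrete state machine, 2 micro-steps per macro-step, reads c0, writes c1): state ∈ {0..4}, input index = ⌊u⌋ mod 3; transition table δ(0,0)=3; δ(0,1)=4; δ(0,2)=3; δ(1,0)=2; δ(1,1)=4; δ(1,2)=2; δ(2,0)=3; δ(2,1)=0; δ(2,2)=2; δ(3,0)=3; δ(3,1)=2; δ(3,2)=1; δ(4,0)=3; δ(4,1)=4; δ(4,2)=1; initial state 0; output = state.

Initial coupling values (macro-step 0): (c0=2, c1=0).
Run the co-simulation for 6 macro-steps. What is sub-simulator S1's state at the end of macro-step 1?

S1 state at macro-step 1 = 1

macro 1: S0 reads c0=2 → after 1×micro: 4; S1 reads c0=2 → after 2×micro: 1 ⇒ (c0=4, c1=1)
macro 2: S0 reads c0=4 → after 1×micro: 4; S1 reads c0=4 → after 2×micro: 4 ⇒ (c0=4, c1=4)
macro 3: S0 reads c0=4 → after 1×micro: 4; S1 reads c0=4 → after 2×micro: 4 ⇒ (c0=4, c1=4)
macro 4: S0 reads c0=4 → after 1×micro: 4; S1 reads c0=4 → after 2×micro: 4 ⇒ (c0=4, c1=4)
macro 5: S0 reads c0=4 → after 1×micro: 4; S1 reads c0=4 → after 2×micro: 4 ⇒ (c0=4, c1=4)
macro 6: S0 reads c0=4 → after 1×micro: 4; S1 reads c0=4 → after 2×micro: 4 ⇒ (c0=4, c1=4)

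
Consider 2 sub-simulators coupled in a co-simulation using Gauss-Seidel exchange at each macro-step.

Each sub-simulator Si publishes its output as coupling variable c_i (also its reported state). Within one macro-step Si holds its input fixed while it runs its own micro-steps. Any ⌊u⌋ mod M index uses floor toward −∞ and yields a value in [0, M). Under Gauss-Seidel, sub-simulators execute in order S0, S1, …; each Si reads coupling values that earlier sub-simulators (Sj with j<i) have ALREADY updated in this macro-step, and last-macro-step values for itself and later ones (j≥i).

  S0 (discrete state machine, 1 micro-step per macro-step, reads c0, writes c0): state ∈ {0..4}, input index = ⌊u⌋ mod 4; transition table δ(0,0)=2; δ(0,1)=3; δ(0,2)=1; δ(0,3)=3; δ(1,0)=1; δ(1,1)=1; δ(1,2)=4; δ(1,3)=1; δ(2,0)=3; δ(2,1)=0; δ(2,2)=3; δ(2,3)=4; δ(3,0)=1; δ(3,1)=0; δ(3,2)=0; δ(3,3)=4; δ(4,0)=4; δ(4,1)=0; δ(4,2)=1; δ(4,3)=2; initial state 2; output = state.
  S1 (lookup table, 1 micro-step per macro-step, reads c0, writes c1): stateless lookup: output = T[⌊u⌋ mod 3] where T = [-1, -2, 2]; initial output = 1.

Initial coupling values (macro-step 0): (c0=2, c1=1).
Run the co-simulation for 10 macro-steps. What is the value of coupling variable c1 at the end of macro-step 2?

macro 1: S0 reads c0=2 → after 1×micro: 3; S1 reads c0=3 → after 1×micro: -1 ⇒ (c0=3, c1=-1)
macro 2: S0 reads c0=3 → after 1×micro: 4; S1 reads c0=4 → after 1×micro: -2 ⇒ (c0=4, c1=-2)
macro 3: S0 reads c0=4 → after 1×micro: 4; S1 reads c0=4 → after 1×micro: -2 ⇒ (c0=4, c1=-2)
macro 4: S0 reads c0=4 → after 1×micro: 4; S1 reads c0=4 → after 1×micro: -2 ⇒ (c0=4, c1=-2)
macro 5: S0 reads c0=4 → after 1×micro: 4; S1 reads c0=4 → after 1×micro: -2 ⇒ (c0=4, c1=-2)
macro 6: S0 reads c0=4 → after 1×micro: 4; S1 reads c0=4 → after 1×micro: -2 ⇒ (c0=4, c1=-2)
macro 7: S0 reads c0=4 → after 1×micro: 4; S1 reads c0=4 → after 1×micro: -2 ⇒ (c0=4, c1=-2)
macro 8: S0 reads c0=4 → after 1×micro: 4; S1 reads c0=4 → after 1×micro: -2 ⇒ (c0=4, c1=-2)
macro 9: S0 reads c0=4 → after 1×micro: 4; S1 reads c0=4 → after 1×micro: -2 ⇒ (c0=4, c1=-2)
macro 10: S0 reads c0=4 → after 1×micro: 4; S1 reads c0=4 → after 1×micro: -2 ⇒ (c0=4, c1=-2)

c1 at macro-step 2 = -2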